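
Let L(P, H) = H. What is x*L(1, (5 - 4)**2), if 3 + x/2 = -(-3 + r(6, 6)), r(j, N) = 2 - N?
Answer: 8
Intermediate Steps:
x = 8 (x = -6 + 2*(-(-3 + (2 - 1*6))) = -6 + 2*(-(-3 + (2 - 6))) = -6 + 2*(-(-3 - 4)) = -6 + 2*(-1*(-7)) = -6 + 2*7 = -6 + 14 = 8)
x*L(1, (5 - 4)**2) = 8*(5 - 4)**2 = 8*1**2 = 8*1 = 8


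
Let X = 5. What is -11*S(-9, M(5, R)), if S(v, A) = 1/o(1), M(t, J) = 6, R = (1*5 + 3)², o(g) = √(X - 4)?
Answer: -11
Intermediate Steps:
o(g) = 1 (o(g) = √(5 - 4) = √1 = 1)
R = 64 (R = (5 + 3)² = 8² = 64)
S(v, A) = 1 (S(v, A) = 1/1 = 1)
-11*S(-9, M(5, R)) = -11*1 = -11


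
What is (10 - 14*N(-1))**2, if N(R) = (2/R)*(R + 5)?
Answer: 14884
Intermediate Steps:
N(R) = 2*(5 + R)/R (N(R) = (2/R)*(5 + R) = 2*(5 + R)/R)
(10 - 14*N(-1))**2 = (10 - 14*(2 + 10/(-1)))**2 = (10 - 14*(2 + 10*(-1)))**2 = (10 - 14*(2 - 10))**2 = (10 - 14*(-8))**2 = (10 + 112)**2 = 122**2 = 14884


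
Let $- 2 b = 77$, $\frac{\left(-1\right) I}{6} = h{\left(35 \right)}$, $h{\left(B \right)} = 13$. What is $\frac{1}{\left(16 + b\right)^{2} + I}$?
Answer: $\frac{4}{1713} \approx 0.0023351$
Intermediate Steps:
$I = -78$ ($I = \left(-6\right) 13 = -78$)
$b = - \frac{77}{2}$ ($b = \left(- \frac{1}{2}\right) 77 = - \frac{77}{2} \approx -38.5$)
$\frac{1}{\left(16 + b\right)^{2} + I} = \frac{1}{\left(16 - \frac{77}{2}\right)^{2} - 78} = \frac{1}{\left(- \frac{45}{2}\right)^{2} - 78} = \frac{1}{\frac{2025}{4} - 78} = \frac{1}{\frac{1713}{4}} = \frac{4}{1713}$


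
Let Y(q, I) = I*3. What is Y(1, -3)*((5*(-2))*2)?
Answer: 180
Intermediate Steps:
Y(q, I) = 3*I
Y(1, -3)*((5*(-2))*2) = (3*(-3))*((5*(-2))*2) = -(-90)*2 = -9*(-20) = 180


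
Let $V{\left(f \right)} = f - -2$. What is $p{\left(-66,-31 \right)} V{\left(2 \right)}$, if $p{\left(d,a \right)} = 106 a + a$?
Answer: $-13268$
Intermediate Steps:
$V{\left(f \right)} = 2 + f$ ($V{\left(f \right)} = f + 2 = 2 + f$)
$p{\left(d,a \right)} = 107 a$
$p{\left(-66,-31 \right)} V{\left(2 \right)} = 107 \left(-31\right) \left(2 + 2\right) = \left(-3317\right) 4 = -13268$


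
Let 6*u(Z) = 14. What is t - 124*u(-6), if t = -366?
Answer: -1966/3 ≈ -655.33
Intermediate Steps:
u(Z) = 7/3 (u(Z) = (1/6)*14 = 7/3)
t - 124*u(-6) = -366 - 124*7/3 = -366 - 868/3 = -1966/3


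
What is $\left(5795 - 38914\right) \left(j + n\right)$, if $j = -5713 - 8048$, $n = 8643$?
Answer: $169503042$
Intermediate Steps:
$j = -13761$ ($j = -5713 - 8048 = -13761$)
$\left(5795 - 38914\right) \left(j + n\right) = \left(5795 - 38914\right) \left(-13761 + 8643\right) = \left(-33119\right) \left(-5118\right) = 169503042$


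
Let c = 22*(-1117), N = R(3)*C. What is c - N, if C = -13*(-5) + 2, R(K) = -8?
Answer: -24038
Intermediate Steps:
C = 67 (C = 65 + 2 = 67)
N = -536 (N = -8*67 = -536)
c = -24574
c - N = -24574 - 1*(-536) = -24574 + 536 = -24038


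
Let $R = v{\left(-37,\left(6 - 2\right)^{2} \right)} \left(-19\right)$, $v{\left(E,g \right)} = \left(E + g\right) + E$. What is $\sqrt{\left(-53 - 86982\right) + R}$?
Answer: $i \sqrt{85933} \approx 293.14 i$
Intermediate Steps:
$v{\left(E,g \right)} = g + 2 E$
$R = 1102$ ($R = \left(\left(6 - 2\right)^{2} + 2 \left(-37\right)\right) \left(-19\right) = \left(4^{2} - 74\right) \left(-19\right) = \left(16 - 74\right) \left(-19\right) = \left(-58\right) \left(-19\right) = 1102$)
$\sqrt{\left(-53 - 86982\right) + R} = \sqrt{\left(-53 - 86982\right) + 1102} = \sqrt{-87035 + 1102} = \sqrt{-85933} = i \sqrt{85933}$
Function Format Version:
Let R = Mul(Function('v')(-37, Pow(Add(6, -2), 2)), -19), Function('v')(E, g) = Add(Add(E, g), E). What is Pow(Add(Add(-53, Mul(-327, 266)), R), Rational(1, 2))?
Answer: Mul(I, Pow(85933, Rational(1, 2))) ≈ Mul(293.14, I)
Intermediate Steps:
Function('v')(E, g) = Add(g, Mul(2, E))
R = 1102 (R = Mul(Add(Pow(Add(6, -2), 2), Mul(2, -37)), -19) = Mul(Add(Pow(4, 2), -74), -19) = Mul(Add(16, -74), -19) = Mul(-58, -19) = 1102)
Pow(Add(Add(-53, Mul(-327, 266)), R), Rational(1, 2)) = Pow(Add(Add(-53, Mul(-327, 266)), 1102), Rational(1, 2)) = Pow(Add(Add(-53, -86982), 1102), Rational(1, 2)) = Pow(Add(-87035, 1102), Rational(1, 2)) = Pow(-85933, Rational(1, 2)) = Mul(I, Pow(85933, Rational(1, 2)))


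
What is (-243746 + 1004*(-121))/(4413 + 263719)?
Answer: -182615/134066 ≈ -1.3621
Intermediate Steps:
(-243746 + 1004*(-121))/(4413 + 263719) = (-243746 - 121484)/268132 = -365230*1/268132 = -182615/134066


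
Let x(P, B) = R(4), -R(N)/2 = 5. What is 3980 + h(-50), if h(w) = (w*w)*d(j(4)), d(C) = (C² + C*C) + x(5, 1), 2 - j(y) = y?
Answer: -1020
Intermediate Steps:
R(N) = -10 (R(N) = -2*5 = -10)
x(P, B) = -10
j(y) = 2 - y
d(C) = -10 + 2*C² (d(C) = (C² + C*C) - 10 = (C² + C²) - 10 = 2*C² - 10 = -10 + 2*C²)
h(w) = -2*w² (h(w) = (w*w)*(-10 + 2*(2 - 1*4)²) = w²*(-10 + 2*(2 - 4)²) = w²*(-10 + 2*(-2)²) = w²*(-10 + 2*4) = w²*(-10 + 8) = w²*(-2) = -2*w²)
3980 + h(-50) = 3980 - 2*(-50)² = 3980 - 2*2500 = 3980 - 5000 = -1020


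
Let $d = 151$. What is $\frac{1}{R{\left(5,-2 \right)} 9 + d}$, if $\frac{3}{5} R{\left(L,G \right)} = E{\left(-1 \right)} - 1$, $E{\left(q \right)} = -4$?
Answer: $\frac{1}{76} \approx 0.013158$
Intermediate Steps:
$R{\left(L,G \right)} = - \frac{25}{3}$ ($R{\left(L,G \right)} = \frac{5 \left(-4 - 1\right)}{3} = \frac{5}{3} \left(-5\right) = - \frac{25}{3}$)
$\frac{1}{R{\left(5,-2 \right)} 9 + d} = \frac{1}{\left(- \frac{25}{3}\right) 9 + 151} = \frac{1}{-75 + 151} = \frac{1}{76}$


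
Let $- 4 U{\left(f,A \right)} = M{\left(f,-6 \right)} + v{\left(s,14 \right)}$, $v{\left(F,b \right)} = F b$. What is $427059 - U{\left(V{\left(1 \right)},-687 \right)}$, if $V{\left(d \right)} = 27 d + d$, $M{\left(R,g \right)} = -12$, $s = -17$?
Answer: $\frac{853993}{2} \approx 4.27 \cdot 10^{5}$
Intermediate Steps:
$V{\left(d \right)} = 28 d$
$U{\left(f,A \right)} = \frac{125}{2}$ ($U{\left(f,A \right)} = - \frac{-12 - 238}{4} = \left(- \frac{1}{4}\right) \left(-250\right) = \frac{125}{2}$)
$427059 - U{\left(V{\left(1 \right)},-687 \right)} = 427059 - \frac{125}{2} = \frac{853993}{2}$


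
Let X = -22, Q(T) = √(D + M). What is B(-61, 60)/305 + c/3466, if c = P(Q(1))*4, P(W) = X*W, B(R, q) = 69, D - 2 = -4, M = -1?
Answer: 69/305 - 44*I*√3/1733 ≈ 0.22623 - 0.043976*I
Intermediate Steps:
D = -2 (D = 2 - 4 = -2)
Q(T) = I*√3 (Q(T) = √(-2 - 1) = √(-3) = I*√3)
P(W) = -22*W
c = -88*I*√3 (c = -22*I*√3*4 = -88*I*√3 ≈ -152.42*I)
B(-61, 60)/305 + c/3466 = 69/305 - 88*I*√3/3466 = 69*(1/305) - 88*I*√3*(1/3466) = 69/305 - 44*I*√3/1733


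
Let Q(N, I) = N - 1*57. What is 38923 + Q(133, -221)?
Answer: 38999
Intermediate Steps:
Q(N, I) = -57 + N (Q(N, I) = N - 57 = -57 + N)
38923 + Q(133, -221) = 38923 + (-57 + 133) = 38923 + 76 = 38999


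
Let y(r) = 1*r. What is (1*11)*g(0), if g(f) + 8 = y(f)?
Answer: -88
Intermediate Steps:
y(r) = r
g(f) = -8 + f
(1*11)*g(0) = (1*11)*(-8 + 0) = 11*(-8) = -88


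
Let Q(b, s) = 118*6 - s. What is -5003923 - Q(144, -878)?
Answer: -5005509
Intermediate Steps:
Q(b, s) = 708 - s
-5003923 - Q(144, -878) = -5003923 - (708 - 1*(-878)) = -5003923 - (708 + 878) = -5003923 - 1*1586 = -5003923 - 1586 = -5005509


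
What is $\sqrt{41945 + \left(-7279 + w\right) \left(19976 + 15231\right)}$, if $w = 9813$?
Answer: $3 \sqrt{9917387} \approx 9447.6$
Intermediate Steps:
$\sqrt{41945 + \left(-7279 + w\right) \left(19976 + 15231\right)} = \sqrt{41945 + \left(-7279 + 9813\right) \left(19976 + 15231\right)} = \sqrt{41945 + 2534 \cdot 35207} = \sqrt{41945 + 89214538} = \sqrt{89256483} = 3 \sqrt{9917387}$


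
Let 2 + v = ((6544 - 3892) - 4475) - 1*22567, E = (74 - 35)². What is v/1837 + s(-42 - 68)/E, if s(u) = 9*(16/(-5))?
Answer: -20640632/1552265 ≈ -13.297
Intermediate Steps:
s(u) = -144/5 (s(u) = 9*(16*(-⅕)) = 9*(-16/5) = -144/5)
E = 1521 (E = 39² = 1521)
v = -24392 (v = -2 + (((6544 - 3892) - 4475) - 1*22567) = -2 + ((2652 - 4475) - 22567) = -2 + (-1823 - 22567) = -2 - 24390 = -24392)
v/1837 + s(-42 - 68)/E = -24392/1837 - 144/5/1521 = -24392*1/1837 - 144/5*1/1521 = -24392/1837 - 16/845 = -20640632/1552265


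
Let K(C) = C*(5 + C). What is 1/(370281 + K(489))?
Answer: 1/611847 ≈ 1.6344e-6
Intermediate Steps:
1/(370281 + K(489)) = 1/(370281 + 489*(5 + 489)) = 1/(370281 + 489*494) = 1/(370281 + 241566) = 1/611847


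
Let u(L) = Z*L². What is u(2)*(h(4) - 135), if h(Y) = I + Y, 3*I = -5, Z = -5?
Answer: 7960/3 ≈ 2653.3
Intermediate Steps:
I = -5/3 (I = (⅓)*(-5) = -5/3 ≈ -1.6667)
u(L) = -5*L²
h(Y) = -5/3 + Y
u(2)*(h(4) - 135) = (-5*2²)*((-5/3 + 4) - 135) = (-5*4)*(7/3 - 135) = -20*(-398/3) = 7960/3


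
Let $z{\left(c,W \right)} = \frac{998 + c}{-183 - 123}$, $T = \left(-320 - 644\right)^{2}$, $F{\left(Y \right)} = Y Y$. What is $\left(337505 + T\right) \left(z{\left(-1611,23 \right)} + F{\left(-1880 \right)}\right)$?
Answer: $\frac{456693167198471}{102} \approx 4.4774 \cdot 10^{12}$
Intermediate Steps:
$F{\left(Y \right)} = Y^{2}$
$T = 929296$ ($T = \left(-964\right)^{2} = 929296$)
$z{\left(c,W \right)} = - \frac{499}{153} - \frac{c}{306}$ ($z{\left(c,W \right)} = \frac{998 + c}{-306} = \left(998 + c\right) \left(- \frac{1}{306}\right) = - \frac{499}{153} - \frac{c}{306}$)
$\left(337505 + T\right) \left(z{\left(-1611,23 \right)} + F{\left(-1880 \right)}\right) = \left(337505 + 929296\right) \left(\left(- \frac{499}{153} - - \frac{179}{34}\right) + \left(-1880\right)^{2}\right) = 1266801 \left(\left(- \frac{499}{153} + \frac{179}{34}\right) + 3534400\right) = 1266801 \left(\frac{613}{306} + 3534400\right) = 1266801 \cdot \frac{1081527013}{306} = \frac{456693167198471}{102}$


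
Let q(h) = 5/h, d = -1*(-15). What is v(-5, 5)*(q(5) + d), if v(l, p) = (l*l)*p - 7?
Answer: 1888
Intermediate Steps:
d = 15
v(l, p) = -7 + p*l² (v(l, p) = l²*p - 7 = p*l² - 7 = -7 + p*l²)
v(-5, 5)*(q(5) + d) = (-7 + 5*(-5)²)*(5/5 + 15) = (-7 + 5*25)*(5*(⅕) + 15) = (-7 + 125)*(1 + 15) = 118*16 = 1888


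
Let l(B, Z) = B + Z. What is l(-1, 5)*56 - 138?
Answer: 86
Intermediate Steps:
l(-1, 5)*56 - 138 = (-1 + 5)*56 - 138 = 4*56 - 138 = 224 - 138 = 86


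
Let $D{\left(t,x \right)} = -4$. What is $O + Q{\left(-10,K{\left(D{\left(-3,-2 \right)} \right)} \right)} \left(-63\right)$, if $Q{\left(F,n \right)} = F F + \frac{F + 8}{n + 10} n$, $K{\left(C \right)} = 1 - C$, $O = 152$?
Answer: $-6106$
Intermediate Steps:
$Q{\left(F,n \right)} = F^{2} + \frac{n \left(8 + F\right)}{10 + n}$ ($Q{\left(F,n \right)} = F^{2} + \frac{8 + F}{10 + n} n = F^{2} + \frac{n \left(8 + F\right)}{10 + n}$)
$O + Q{\left(-10,K{\left(D{\left(-3,-2 \right)} \right)} \right)} \left(-63\right) = 152 + \frac{8 \left(1 - -4\right) + 10 \left(-10\right)^{2} - 10 \left(1 - -4\right) + \left(1 - -4\right) \left(-10\right)^{2}}{10 + \left(1 - -4\right)} \left(-63\right) = 152 + \frac{8 \left(1 + 4\right) + 10 \cdot 100 - 10 \left(1 + 4\right) + \left(1 + 4\right) 100}{10 + \left(1 + 4\right)} \left(-63\right) = 152 + \frac{8 \cdot 5 + 1000 - 50 + 5 \cdot 100}{10 + 5} \left(-63\right) = 152 + \frac{40 + 1000 - 50 + 500}{15} \left(-63\right) = 152 + \frac{1}{15} \cdot 1490 \left(-63\right) = 152 + \frac{298}{3} \left(-63\right) = 152 - 6258 = -6106$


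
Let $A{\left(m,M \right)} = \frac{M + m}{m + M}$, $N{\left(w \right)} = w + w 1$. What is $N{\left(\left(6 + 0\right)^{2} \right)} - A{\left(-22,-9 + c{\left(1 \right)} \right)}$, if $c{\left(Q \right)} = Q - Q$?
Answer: $71$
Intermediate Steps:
$c{\left(Q \right)} = 0$
$N{\left(w \right)} = 2 w$ ($N{\left(w \right)} = w + w = 2 w$)
$A{\left(m,M \right)} = 1$ ($A{\left(m,M \right)} = \frac{M + m}{M + m} = 1$)
$N{\left(\left(6 + 0\right)^{2} \right)} - A{\left(-22,-9 + c{\left(1 \right)} \right)} = 2 \left(6 + 0\right)^{2} - 1 = 2 \cdot 6^{2} - 1 = 2 \cdot 36 - 1 = 72 - 1 = 71$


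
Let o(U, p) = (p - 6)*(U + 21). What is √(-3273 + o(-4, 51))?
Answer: 2*I*√627 ≈ 50.08*I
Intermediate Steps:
o(U, p) = (-6 + p)*(21 + U)
√(-3273 + o(-4, 51)) = √(-3273 + (-126 - 6*(-4) + 21*51 - 4*51)) = √(-3273 + (-126 + 24 + 1071 - 204)) = √(-3273 + 765) = √(-2508) = 2*I*√627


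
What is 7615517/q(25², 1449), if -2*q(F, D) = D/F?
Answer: -1359913750/207 ≈ -6.5696e+6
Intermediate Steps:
q(F, D) = -D/(2*F)
7615517/q(25², 1449) = 7615517/((-½*1449/25²)) = 7615517/((-½*1449/625)) = 7615517/((-½*1449*1/625)) = 7615517/(-1449/1250) = 7615517*(-1250/1449) = -1359913750/207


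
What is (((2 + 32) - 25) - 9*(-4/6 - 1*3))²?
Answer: 1764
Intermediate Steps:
(((2 + 32) - 25) - 9*(-4/6 - 1*3))² = ((34 - 25) - 9*(-4*⅙ - 3))² = (9 - 9*(-⅔ - 3))² = (9 - 9*(-11/3))² = (9 + 33)² = 42² = 1764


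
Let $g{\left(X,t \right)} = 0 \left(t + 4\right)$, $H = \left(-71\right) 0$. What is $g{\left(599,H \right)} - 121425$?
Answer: $-121425$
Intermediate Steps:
$H = 0$
$g{\left(X,t \right)} = 0$ ($g{\left(X,t \right)} = 0 \left(4 + t\right) = 0$)
$g{\left(599,H \right)} - 121425 = 0 - 121425 = -121425$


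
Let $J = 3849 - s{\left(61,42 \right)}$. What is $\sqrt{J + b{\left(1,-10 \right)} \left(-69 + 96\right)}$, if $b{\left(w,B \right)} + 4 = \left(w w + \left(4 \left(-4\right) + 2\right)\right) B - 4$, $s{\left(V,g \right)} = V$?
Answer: $\sqrt{7082} \approx 84.155$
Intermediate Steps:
$b{\left(w,B \right)} = -8 + B \left(-14 + w^{2}\right)$ ($b{\left(w,B \right)} = -4 + \left(\left(w w + \left(4 \left(-4\right) + 2\right)\right) B - 4\right) = -4 + \left(\left(w^{2} + \left(-16 + 2\right)\right) B - 4\right) = -4 + \left(\left(w^{2} - 14\right) B - 4\right) = -4 + \left(\left(-14 + w^{2}\right) B - 4\right) = -4 + \left(B \left(-14 + w^{2}\right) - 4\right) = -4 + \left(-4 + B \left(-14 + w^{2}\right)\right) = -8 + B \left(-14 + w^{2}\right)$)
$J = 3788$ ($J = 3849 - 61 = 3788$)
$\sqrt{J + b{\left(1,-10 \right)} \left(-69 + 96\right)} = \sqrt{3788 + \left(-8 - -140 - 10 \cdot 1^{2}\right) \left(-69 + 96\right)} = \sqrt{3788 + \left(-8 + 140 - 10\right) 27} = \sqrt{3788 + 122 \cdot 27} = \sqrt{3788 + 3294} = \sqrt{7082}$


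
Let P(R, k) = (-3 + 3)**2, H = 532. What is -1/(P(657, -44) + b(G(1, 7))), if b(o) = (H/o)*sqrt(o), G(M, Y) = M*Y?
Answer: -sqrt(7)/532 ≈ -0.0049732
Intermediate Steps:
P(R, k) = 0 (P(R, k) = 0**2 = 0)
b(o) = 532/sqrt(o) (b(o) = (532/o)*sqrt(o) = 532/sqrt(o))
-1/(P(657, -44) + b(G(1, 7))) = -1/(0 + 532/sqrt(1*7)) = -1/(0 + 532/sqrt(7)) = -1/(0 + 532*(sqrt(7)/7)) = -1/(0 + 76*sqrt(7)) = -1/(76*sqrt(7)) = -sqrt(7)/532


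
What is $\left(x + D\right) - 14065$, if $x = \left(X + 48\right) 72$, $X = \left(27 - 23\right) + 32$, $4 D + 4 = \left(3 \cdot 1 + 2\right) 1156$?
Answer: $-6573$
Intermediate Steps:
$D = 1444$ ($D = -1 + \frac{\left(3 \cdot 1 + 2\right) 1156}{4} = -1 + \frac{\left(3 + 2\right) 1156}{4} = -1 + \frac{5 \cdot 1156}{4} = -1 + \frac{1}{4} \cdot 5780 = -1 + 1445 = 1444$)
$X = 36$ ($X = 4 + 32 = 36$)
$x = 6048$ ($x = \left(36 + 48\right) 72 = 84 \cdot 72 = 6048$)
$\left(x + D\right) - 14065 = \left(6048 + 1444\right) - 14065 = 7492 - 14065 = -6573$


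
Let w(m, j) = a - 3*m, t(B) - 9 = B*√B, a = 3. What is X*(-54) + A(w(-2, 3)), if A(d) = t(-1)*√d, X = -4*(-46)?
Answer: -9909 - 3*I ≈ -9909.0 - 3.0*I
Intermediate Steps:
t(B) = 9 + B^(3/2) (t(B) = 9 + B*√B = 9 + B^(3/2))
X = 184
w(m, j) = 3 - 3*m
A(d) = √d*(9 - I) (A(d) = (9 + (-1)^(3/2))*√d = (9 - I)*√d = √d*(9 - I))
X*(-54) + A(w(-2, 3)) = 184*(-54) + √(3 - 3*(-2))*(9 - I) = -9936 + √(3 + 6)*(9 - I) = -9936 + √9*(9 - I) = -9936 + 3*(9 - I) = -9936 + (27 - 3*I) = -9909 - 3*I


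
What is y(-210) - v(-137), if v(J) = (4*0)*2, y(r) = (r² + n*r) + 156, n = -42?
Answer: 53076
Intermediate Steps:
y(r) = 156 + r² - 42*r (y(r) = (r² - 42*r) + 156 = 156 + r² - 42*r)
v(J) = 0 (v(J) = 0*2 = 0)
y(-210) - v(-137) = (156 + (-210)² - 42*(-210)) - 1*0 = (156 + 44100 + 8820) + 0 = 53076 + 0 = 53076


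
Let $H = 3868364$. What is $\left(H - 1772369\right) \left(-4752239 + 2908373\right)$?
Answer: $-3864733916670$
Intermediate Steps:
$\left(H - 1772369\right) \left(-4752239 + 2908373\right) = \left(3868364 - 1772369\right) \left(-4752239 + 2908373\right) = 2095995 \left(-1843866\right) = -3864733916670$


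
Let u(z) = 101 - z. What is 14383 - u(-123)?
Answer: 14159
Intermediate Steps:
14383 - u(-123) = 14383 - (101 - 1*(-123)) = 14383 - (101 + 123) = 14383 - 1*224 = 14383 - 224 = 14159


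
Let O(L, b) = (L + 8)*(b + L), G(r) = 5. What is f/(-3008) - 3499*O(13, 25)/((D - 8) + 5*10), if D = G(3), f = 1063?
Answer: -178701991/3008 ≈ -59409.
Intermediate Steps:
D = 5
O(L, b) = (8 + L)*(L + b)
f/(-3008) - 3499*O(13, 25)/((D - 8) + 5*10) = 1063/(-3008) - 3499*(13² + 8*13 + 8*25 + 13*25)/((5 - 8) + 5*10) = 1063*(-1/3008) - 3499*(169 + 104 + 200 + 325)/(-3 + 50) = -1063/3008 - 3499/(47/798) = -1063/3008 - 3499/(47*(1/798)) = -1063/3008 - 3499/47/798 = -1063/3008 - 3499*798/47 = -1063/3008 - 2792202/47 = -178701991/3008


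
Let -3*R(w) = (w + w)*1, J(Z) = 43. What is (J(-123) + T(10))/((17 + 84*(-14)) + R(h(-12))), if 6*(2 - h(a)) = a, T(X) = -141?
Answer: 294/3485 ≈ 0.084362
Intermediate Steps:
h(a) = 2 - a/6
R(w) = -2*w/3 (R(w) = -(w + w)/3 = -2*w/3)
(J(-123) + T(10))/((17 + 84*(-14)) + R(h(-12))) = (43 - 141)/((17 + 84*(-14)) - 2*(2 - 1/6*(-12))/3) = -98/((17 - 1176) - 2*(2 + 2)/3) = -98/(-1159 - 2/3*4) = -98/(-1159 - 8/3) = -98/(-3485/3) = -98*(-3/3485) = 294/3485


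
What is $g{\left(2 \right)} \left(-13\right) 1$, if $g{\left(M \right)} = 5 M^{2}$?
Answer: $-260$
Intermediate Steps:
$g{\left(2 \right)} \left(-13\right) 1 = 5 \cdot 2^{2} \left(-13\right) 1 = 5 \cdot 4 \left(-13\right) 1 = 20 \left(-13\right) 1 = \left(-260\right) 1 = -260$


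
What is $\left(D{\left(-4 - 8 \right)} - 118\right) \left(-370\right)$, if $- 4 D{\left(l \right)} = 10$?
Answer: $44585$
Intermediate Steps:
$D{\left(l \right)} = - \frac{5}{2}$ ($D{\left(l \right)} = \left(- \frac{1}{4}\right) 10 = - \frac{5}{2}$)
$\left(D{\left(-4 - 8 \right)} - 118\right) \left(-370\right) = \left(- \frac{5}{2} - 118\right) \left(-370\right) = \left(- \frac{241}{2}\right) \left(-370\right) = 44585$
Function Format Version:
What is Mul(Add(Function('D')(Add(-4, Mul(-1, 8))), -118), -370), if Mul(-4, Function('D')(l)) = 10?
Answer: 44585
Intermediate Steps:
Function('D')(l) = Rational(-5, 2) (Function('D')(l) = Mul(Rational(-1, 4), 10) = Rational(-5, 2))
Mul(Add(Function('D')(Add(-4, Mul(-1, 8))), -118), -370) = Mul(Add(Rational(-5, 2), -118), -370) = Mul(Rational(-241, 2), -370) = 44585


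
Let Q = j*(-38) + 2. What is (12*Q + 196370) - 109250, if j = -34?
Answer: 102648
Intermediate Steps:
Q = 1294 (Q = -34*(-38) + 2 = 1292 + 2 = 1294)
(12*Q + 196370) - 109250 = (12*1294 + 196370) - 109250 = (15528 + 196370) - 109250 = 211898 - 109250 = 102648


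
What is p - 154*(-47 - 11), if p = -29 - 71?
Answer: 8832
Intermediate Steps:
p = -100
p - 154*(-47 - 11) = -100 - 154*(-47 - 11) = -100 - 154*(-58) = -100 + 8932 = 8832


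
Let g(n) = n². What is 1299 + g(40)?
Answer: 2899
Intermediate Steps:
1299 + g(40) = 1299 + 40² = 1299 + 1600 = 2899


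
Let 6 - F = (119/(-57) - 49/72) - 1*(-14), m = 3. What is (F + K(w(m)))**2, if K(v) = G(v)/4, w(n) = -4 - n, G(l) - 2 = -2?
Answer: 51222649/1871424 ≈ 27.371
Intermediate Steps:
F = -7157/1368 (F = 6 - ((119/(-57) - 49/72) - 1*(-14)) = 6 - ((119*(-1/57) - 49*1/72) + 14) = 6 - ((-119/57 - 49/72) + 14) = 6 - (-3787/1368 + 14) = 6 - 1*15365/1368 = 6 - 15365/1368 = -7157/1368 ≈ -5.2317)
G(l) = 0 (G(l) = 2 - 2 = 0)
K(v) = 0 (K(v) = 0/4 = (1/4)*0 = 0)
(F + K(w(m)))**2 = (-7157/1368 + 0)**2 = (-7157/1368)**2 = 51222649/1871424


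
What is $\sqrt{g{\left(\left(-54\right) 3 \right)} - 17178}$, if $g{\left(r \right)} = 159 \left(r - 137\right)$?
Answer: $9 i \sqrt{799} \approx 254.4 i$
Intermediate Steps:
$g{\left(r \right)} = -21783 + 159 r$ ($g{\left(r \right)} = 159 \left(-137 + r\right) = -21783 + 159 r$)
$\sqrt{g{\left(\left(-54\right) 3 \right)} - 17178} = \sqrt{\left(-21783 + 159 \left(\left(-54\right) 3\right)\right) - 17178} = \sqrt{\left(-21783 + 159 \left(-162\right)\right) - 17178} = \sqrt{\left(-21783 - 25758\right) - 17178} = \sqrt{-47541 - 17178} = \sqrt{-64719} = 9 i \sqrt{799}$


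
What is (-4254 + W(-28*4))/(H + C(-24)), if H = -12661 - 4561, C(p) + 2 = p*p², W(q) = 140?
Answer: 2057/15524 ≈ 0.13250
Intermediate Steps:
C(p) = -2 + p³ (C(p) = -2 + p*p² = -2 + p³)
H = -17222
(-4254 + W(-28*4))/(H + C(-24)) = (-4254 + 140)/(-17222 + (-2 + (-24)³)) = -4114/(-17222 + (-2 - 13824)) = -4114/(-17222 - 13826) = -4114/(-31048) = -4114*(-1/31048) = 2057/15524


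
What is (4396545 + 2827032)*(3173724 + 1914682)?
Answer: 36756492548262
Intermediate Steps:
(4396545 + 2827032)*(3173724 + 1914682) = 7223577*5088406 = 36756492548262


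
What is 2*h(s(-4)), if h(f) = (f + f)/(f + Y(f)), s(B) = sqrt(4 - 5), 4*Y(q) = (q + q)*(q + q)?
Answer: 2 - 2*I ≈ 2.0 - 2.0*I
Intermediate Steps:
Y(q) = q**2 (Y(q) = ((q + q)*(q + q))/4 = ((2*q)*(2*q))/4 = (4*q**2)/4 = q**2)
s(B) = I (s(B) = sqrt(-1) = I)
h(f) = 2*f/(f + f**2) (h(f) = (f + f)/(f + f**2) = (2*f)/(f + f**2) = 2*f/(f + f**2))
2*h(s(-4)) = 2*(2/(1 + I)) = 2*(2*((1 - I)/2)) = 2*(1 - I) = 2 - 2*I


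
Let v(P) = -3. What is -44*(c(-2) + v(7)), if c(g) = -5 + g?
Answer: 440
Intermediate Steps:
-44*(c(-2) + v(7)) = -44*((-5 - 2) - 3) = -44*(-7 - 3) = -44*(-10) = 440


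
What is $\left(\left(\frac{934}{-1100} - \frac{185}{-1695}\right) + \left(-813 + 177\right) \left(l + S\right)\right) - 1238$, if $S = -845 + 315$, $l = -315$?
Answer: $\frac{99970995937}{186450} \approx 5.3618 \cdot 10^{5}$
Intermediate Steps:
$S = -530$
$\left(\left(\frac{934}{-1100} - \frac{185}{-1695}\right) + \left(-813 + 177\right) \left(l + S\right)\right) - 1238 = \left(\left(\frac{934}{-1100} - \frac{185}{-1695}\right) + \left(-813 + 177\right) \left(-315 - 530\right)\right) - 1238 = \left(\left(934 \left(- \frac{1}{1100}\right) - - \frac{37}{339}\right) - -537420\right) - 1238 = \left(\left(- \frac{467}{550} + \frac{37}{339}\right) + 537420\right) - 1238 = \left(- \frac{137963}{186450} + 537420\right) - 1238 = \frac{100201821037}{186450} - 1238 = \frac{99970995937}{186450}$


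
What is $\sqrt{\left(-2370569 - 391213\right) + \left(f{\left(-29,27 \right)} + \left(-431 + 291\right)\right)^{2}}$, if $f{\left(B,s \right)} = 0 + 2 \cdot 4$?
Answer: $i \sqrt{2744358} \approx 1656.6 i$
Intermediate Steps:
$f{\left(B,s \right)} = 8$ ($f{\left(B,s \right)} = 0 + 8 = 8$)
$\sqrt{\left(-2370569 - 391213\right) + \left(f{\left(-29,27 \right)} + \left(-431 + 291\right)\right)^{2}} = \sqrt{\left(-2370569 - 391213\right) + \left(8 + \left(-431 + 291\right)\right)^{2}} = \sqrt{-2761782 + \left(8 - 140\right)^{2}} = \sqrt{-2761782 + \left(-132\right)^{2}} = \sqrt{-2761782 + 17424} = \sqrt{-2744358} = i \sqrt{2744358}$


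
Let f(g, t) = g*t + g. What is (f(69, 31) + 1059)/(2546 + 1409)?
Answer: 3267/3955 ≈ 0.82604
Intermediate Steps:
f(g, t) = g + g*t
(f(69, 31) + 1059)/(2546 + 1409) = (69*(1 + 31) + 1059)/(2546 + 1409) = (69*32 + 1059)/3955 = (2208 + 1059)*(1/3955) = 3267*(1/3955) = 3267/3955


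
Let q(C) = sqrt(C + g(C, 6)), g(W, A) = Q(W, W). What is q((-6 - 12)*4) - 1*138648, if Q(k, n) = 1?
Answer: -138648 + I*sqrt(71) ≈ -1.3865e+5 + 8.4261*I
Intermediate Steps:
g(W, A) = 1
q(C) = sqrt(1 + C) (q(C) = sqrt(C + 1) = sqrt(1 + C))
q((-6 - 12)*4) - 1*138648 = sqrt(1 + (-6 - 12)*4) - 1*138648 = sqrt(1 - 18*4) - 138648 = sqrt(1 - 72) - 138648 = sqrt(-71) - 138648 = I*sqrt(71) - 138648 = -138648 + I*sqrt(71)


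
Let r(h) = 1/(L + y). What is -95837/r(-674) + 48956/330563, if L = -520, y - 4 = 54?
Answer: 14636236847678/330563 ≈ 4.4277e+7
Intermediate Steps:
y = 58 (y = 4 + 54 = 58)
r(h) = -1/462 (r(h) = 1/(-520 + 58) = 1/(-462) = -1/462)
-95837/r(-674) + 48956/330563 = -95837/(-1/462) + 48956/330563 = -95837*(-462) + 48956*(1/330563) = 44276694 + 48956/330563 = 14636236847678/330563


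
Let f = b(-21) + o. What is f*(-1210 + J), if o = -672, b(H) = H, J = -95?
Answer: 904365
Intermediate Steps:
f = -693 (f = -21 - 672 = -693)
f*(-1210 + J) = -693*(-1210 - 95) = -693*(-1305) = 904365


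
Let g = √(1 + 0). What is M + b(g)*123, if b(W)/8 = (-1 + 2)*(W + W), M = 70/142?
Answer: 139763/71 ≈ 1968.5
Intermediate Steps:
M = 35/71 (M = 70*(1/142) = 35/71 ≈ 0.49296)
g = 1 (g = √1 = 1)
b(W) = 16*W (b(W) = 8*((-1 + 2)*(W + W)) = 8*(1*(2*W)) = 8*(2*W) = 16*W)
M + b(g)*123 = 35/71 + (16*1)*123 = 35/71 + 16*123 = 35/71 + 1968 = 139763/71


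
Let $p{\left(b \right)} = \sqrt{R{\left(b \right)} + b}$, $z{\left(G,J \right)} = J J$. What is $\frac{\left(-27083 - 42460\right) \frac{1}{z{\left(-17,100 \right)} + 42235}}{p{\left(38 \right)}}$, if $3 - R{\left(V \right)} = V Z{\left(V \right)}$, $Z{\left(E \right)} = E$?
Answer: $\frac{69543 i \sqrt{1403}}{73285705} \approx 0.035544 i$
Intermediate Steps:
$z{\left(G,J \right)} = J^{2}$
$R{\left(V \right)} = 3 - V^{2}$ ($R{\left(V \right)} = 3 - V V = 3 - V^{2}$)
$p{\left(b \right)} = \sqrt{3 + b - b^{2}}$ ($p{\left(b \right)} = \sqrt{\left(3 - b^{2}\right) + b} = \sqrt{3 + b - b^{2}}$)
$\frac{\left(-27083 - 42460\right) \frac{1}{z{\left(-17,100 \right)} + 42235}}{p{\left(38 \right)}} = \frac{\left(-27083 - 42460\right) \frac{1}{100^{2} + 42235}}{\sqrt{3 + 38 - 38^{2}}} = \frac{\left(-69543\right) \frac{1}{10000 + 42235}}{\sqrt{3 + 38 - 1444}} = \frac{\left(-69543\right) \frac{1}{52235}}{\sqrt{3 + 38 - 1444}} = \frac{\left(-69543\right) \frac{1}{52235}}{\sqrt{-1403}} = - \frac{69543}{52235 i \sqrt{1403}} = - \frac{69543 \left(- \frac{i \sqrt{1403}}{1403}\right)}{52235} = \frac{69543 i \sqrt{1403}}{73285705}$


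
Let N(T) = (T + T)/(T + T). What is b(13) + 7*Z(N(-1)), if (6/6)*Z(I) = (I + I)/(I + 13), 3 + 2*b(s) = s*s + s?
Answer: 181/2 ≈ 90.500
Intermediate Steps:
b(s) = -3/2 + s/2 + s**2/2 (b(s) = -3/2 + (s*s + s)/2 = -3/2 + (s**2 + s)/2 = -3/2 + (s + s**2)/2 = -3/2 + (s/2 + s**2/2) = -3/2 + s/2 + s**2/2)
N(T) = 1 (N(T) = (2*T)/((2*T)) = (2*T)*(1/(2*T)) = 1)
Z(I) = 2*I/(13 + I) (Z(I) = (I + I)/(I + 13) = (2*I)/(13 + I) = 2*I/(13 + I))
b(13) + 7*Z(N(-1)) = (-3/2 + (1/2)*13 + (1/2)*13**2) + 7*(2*1/(13 + 1)) = (-3/2 + 13/2 + (1/2)*169) + 7*(2*1/14) = (-3/2 + 13/2 + 169/2) + 7*(2*1*(1/14)) = 179/2 + 7*(1/7) = 179/2 + 1 = 181/2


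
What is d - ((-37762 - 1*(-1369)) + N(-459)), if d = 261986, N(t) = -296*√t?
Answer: 298379 + 888*I*√51 ≈ 2.9838e+5 + 6341.6*I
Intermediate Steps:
d - ((-37762 - 1*(-1369)) + N(-459)) = 261986 - ((-37762 - 1*(-1369)) - 888*I*√51) = 261986 - ((-37762 + 1369) - 888*I*√51) = 261986 - (-36393 - 888*I*√51) = 261986 + (36393 + 888*I*√51) = 298379 + 888*I*√51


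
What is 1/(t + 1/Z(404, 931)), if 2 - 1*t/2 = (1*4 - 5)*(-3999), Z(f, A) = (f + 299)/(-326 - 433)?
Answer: -703/5620541 ≈ -0.00012508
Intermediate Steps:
Z(f, A) = -13/33 - f/759 (Z(f, A) = (299 + f)/(-759) = (299 + f)*(-1/759) = -13/33 - f/759)
t = -7994 (t = 4 - 2*(1*4 - 5)*(-3999) = 4 - 2*(4 - 5)*(-3999) = 4 - (-2)*(-3999) = 4 - 2*3999 = 4 - 7998 = -7994)
1/(t + 1/Z(404, 931)) = 1/(-7994 + 1/(-13/33 - 1/759*404)) = 1/(-7994 + 1/(-13/33 - 404/759)) = 1/(-7994 + 1/(-703/759)) = 1/(-7994 - 759/703) = 1/(-5620541/703) = -703/5620541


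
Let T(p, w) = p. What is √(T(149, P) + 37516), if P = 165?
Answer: 9*√465 ≈ 194.07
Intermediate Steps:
√(T(149, P) + 37516) = √(149 + 37516) = √37665 = 9*√465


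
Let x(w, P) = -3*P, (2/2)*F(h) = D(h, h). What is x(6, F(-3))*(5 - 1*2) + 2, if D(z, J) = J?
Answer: 29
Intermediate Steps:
F(h) = h
x(6, F(-3))*(5 - 1*2) + 2 = (-3*(-3))*(5 - 1*2) + 2 = 9*(5 - 2) + 2 = 9*3 + 2 = 27 + 2 = 29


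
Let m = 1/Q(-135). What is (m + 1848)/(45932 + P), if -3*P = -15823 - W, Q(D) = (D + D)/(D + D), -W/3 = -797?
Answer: 5547/156010 ≈ 0.035555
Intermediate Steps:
W = 2391 (W = -3*(-797) = 2391)
Q(D) = 1 (Q(D) = (2*D)/((2*D)) = (2*D)*(1/(2*D)) = 1)
P = 18214/3 (P = -(-15823 - 1*2391)/3 = -(-15823 - 2391)/3 = -⅓*(-18214) = 18214/3 ≈ 6071.3)
m = 1 (m = 1/1 = 1)
(m + 1848)/(45932 + P) = (1 + 1848)/(45932 + 18214/3) = 1849/(156010/3) = 1849*(3/156010) = 5547/156010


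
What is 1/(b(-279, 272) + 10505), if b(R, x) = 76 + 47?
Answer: 1/10628 ≈ 9.4091e-5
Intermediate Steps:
b(R, x) = 123
1/(b(-279, 272) + 10505) = 1/(123 + 10505) = 1/10628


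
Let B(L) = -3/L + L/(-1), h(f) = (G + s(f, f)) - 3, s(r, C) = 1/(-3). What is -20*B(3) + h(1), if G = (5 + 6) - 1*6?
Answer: 245/3 ≈ 81.667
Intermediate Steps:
s(r, C) = -1/3
G = 5 (G = 11 - 6 = 5)
h(f) = 5/3 (h(f) = (5 - 1/3) - 3 = 14/3 - 3 = 5/3)
B(L) = -L - 3/L (B(L) = -3/L + L*(-1) = -3/L - L = -L - 3/L)
-20*B(3) + h(1) = -20*(-1*3 - 3/3) + 5/3 = -20*(-3 - 3*1/3) + 5/3 = -20*(-3 - 1) + 5/3 = -20*(-4) + 5/3 = 80 + 5/3 = 245/3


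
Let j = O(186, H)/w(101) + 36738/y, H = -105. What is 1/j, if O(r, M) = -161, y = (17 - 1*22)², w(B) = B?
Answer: 2525/3706513 ≈ 0.00068123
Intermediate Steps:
y = 25 (y = (17 - 22)² = (-5)² = 25)
j = 3706513/2525 (j = -161/101 + 36738/25 = 3706513/2525 ≈ 1467.9)
1/j = 1/(3706513/2525) = 2525/3706513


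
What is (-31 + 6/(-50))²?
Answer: 605284/625 ≈ 968.45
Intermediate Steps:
(-31 + 6/(-50))² = (-31 + 6*(-1/50))² = (-31 - 3/25)² = (-778/25)² = 605284/625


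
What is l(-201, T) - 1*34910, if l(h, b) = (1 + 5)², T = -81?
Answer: -34874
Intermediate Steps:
l(h, b) = 36 (l(h, b) = 6² = 36)
l(-201, T) - 1*34910 = 36 - 1*34910 = 36 - 34910 = -34874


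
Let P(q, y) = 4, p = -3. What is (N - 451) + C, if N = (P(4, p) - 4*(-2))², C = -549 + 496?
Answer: -360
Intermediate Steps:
C = -53
N = 144 (N = (4 - 4*(-2))² = (4 + 8)² = 12² = 144)
(N - 451) + C = (144 - 451) - 53 = -307 - 53 = -360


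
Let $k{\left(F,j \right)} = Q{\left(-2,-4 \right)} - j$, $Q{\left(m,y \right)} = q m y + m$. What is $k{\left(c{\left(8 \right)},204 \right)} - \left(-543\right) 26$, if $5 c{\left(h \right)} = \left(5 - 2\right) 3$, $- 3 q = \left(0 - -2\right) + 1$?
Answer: $13904$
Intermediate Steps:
$q = -1$ ($q = - \frac{\left(0 - -2\right) + 1}{3} = - \frac{\left(0 + 2\right) + 1}{3} = - \frac{2 + 1}{3} = \left(- \frac{1}{3}\right) 3 = -1$)
$Q{\left(m,y \right)} = m - m y$ ($Q{\left(m,y \right)} = - m y + m = m - m y$)
$c{\left(h \right)} = \frac{9}{5}$ ($c{\left(h \right)} = \frac{\left(5 - 2\right) 3}{5} = \frac{3 \cdot 3}{5} = \frac{1}{5} \cdot 9 = \frac{9}{5}$)
$k{\left(F,j \right)} = -10 - j$ ($k{\left(F,j \right)} = - 2 \left(1 - -4\right) - j = - 2 \left(1 + 4\right) - j = \left(-2\right) 5 - j = -10 - j$)
$k{\left(c{\left(8 \right)},204 \right)} - \left(-543\right) 26 = \left(-10 - 204\right) - \left(-543\right) 26 = \left(-10 - 204\right) - -14118 = -214 + 14118 = 13904$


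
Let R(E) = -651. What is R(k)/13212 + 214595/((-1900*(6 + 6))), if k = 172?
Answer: -5277911/557840 ≈ -9.4613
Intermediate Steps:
R(k)/13212 + 214595/((-1900*(6 + 6))) = -651/13212 + 214595/((-1900*(6 + 6))) = -651*1/13212 + 214595/((-1900*12)) = -217/4404 + 214595/((-95*240)) = -217/4404 + 214595/(-22800) = -217/4404 + 214595*(-1/22800) = -217/4404 - 42919/4560 = -5277911/557840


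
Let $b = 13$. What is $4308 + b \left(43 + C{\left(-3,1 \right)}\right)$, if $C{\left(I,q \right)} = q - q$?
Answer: $4867$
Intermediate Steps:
$C{\left(I,q \right)} = 0$
$4308 + b \left(43 + C{\left(-3,1 \right)}\right) = 4308 + 13 \left(43 + 0\right) = 4308 + 13 \cdot 43 = 4308 + 559 = 4867$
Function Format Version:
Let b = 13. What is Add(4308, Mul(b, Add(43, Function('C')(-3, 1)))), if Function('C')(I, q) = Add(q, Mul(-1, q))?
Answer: 4867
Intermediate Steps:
Function('C')(I, q) = 0
Add(4308, Mul(b, Add(43, Function('C')(-3, 1)))) = Add(4308, Mul(13, Add(43, 0))) = Add(4308, Mul(13, 43)) = Add(4308, 559) = 4867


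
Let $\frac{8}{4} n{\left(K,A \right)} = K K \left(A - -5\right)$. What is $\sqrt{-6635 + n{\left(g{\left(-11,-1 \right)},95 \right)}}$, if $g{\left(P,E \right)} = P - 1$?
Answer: $\sqrt{565} \approx 23.77$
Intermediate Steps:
$g{\left(P,E \right)} = -1 + P$
$n{\left(K,A \right)} = \frac{K^{2} \left(5 + A\right)}{2}$ ($n{\left(K,A \right)} = \frac{K K \left(A - -5\right)}{2} = \frac{K^{2} \left(A + 5\right)}{2} = \frac{K^{2} \left(5 + A\right)}{2}$)
$\sqrt{-6635 + n{\left(g{\left(-11,-1 \right)},95 \right)}} = \sqrt{-6635 + \frac{\left(-1 - 11\right)^{2} \left(5 + 95\right)}{2}} = \sqrt{-6635 + \frac{1}{2} \left(-12\right)^{2} \cdot 100} = \sqrt{-6635 + \frac{1}{2} \cdot 144 \cdot 100} = \sqrt{-6635 + 7200} = \sqrt{565}$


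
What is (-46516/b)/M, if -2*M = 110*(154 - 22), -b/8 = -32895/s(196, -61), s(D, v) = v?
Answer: -709369/477635400 ≈ -0.0014852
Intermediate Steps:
b = -263160/61 (b = -(-263160)/(-61) = -(-263160)*(-1)/61 = -8*32895/61 = -263160/61 ≈ -4314.1)
M = -7260 (M = -55*(154 - 22) = -55*132 = -½*14520 = -7260)
(-46516/b)/M = -46516/(-263160/61)/(-7260) = -46516*(-61/263160)*(-1/7260) = (709369/65790)*(-1/7260) = -709369/477635400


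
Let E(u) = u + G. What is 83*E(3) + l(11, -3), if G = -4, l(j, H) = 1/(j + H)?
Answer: -663/8 ≈ -82.875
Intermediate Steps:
l(j, H) = 1/(H + j)
E(u) = -4 + u (E(u) = u - 4 = -4 + u)
83*E(3) + l(11, -3) = 83*(-4 + 3) + 1/(-3 + 11) = 83*(-1) + 1/8 = -83 + ⅛ = -663/8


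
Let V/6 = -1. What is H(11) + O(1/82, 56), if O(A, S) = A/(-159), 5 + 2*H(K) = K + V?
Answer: -1/13038 ≈ -7.6699e-5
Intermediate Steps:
V = -6 (V = 6*(-1) = -6)
H(K) = -11/2 + K/2 (H(K) = -5/2 + (K - 6)/2 = -5/2 + (-6 + K)/2 = -5/2 + (-3 + K/2) = -11/2 + K/2)
O(A, S) = -A/159 (O(A, S) = A*(-1/159) = -A/159)
H(11) + O(1/82, 56) = (-11/2 + (½)*11) - 1/159/82 = (-11/2 + 11/2) - 1/159*1/82 = 0 - 1/13038 = -1/13038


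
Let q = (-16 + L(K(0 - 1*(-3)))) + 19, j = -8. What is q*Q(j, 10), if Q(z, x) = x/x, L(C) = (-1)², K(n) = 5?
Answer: 4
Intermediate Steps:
L(C) = 1
Q(z, x) = 1
q = 4 (q = (-16 + 1) + 19 = -15 + 19 = 4)
q*Q(j, 10) = 4*1 = 4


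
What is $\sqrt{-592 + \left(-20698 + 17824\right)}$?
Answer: $i \sqrt{3466} \approx 58.873 i$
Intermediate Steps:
$\sqrt{-592 + \left(-20698 + 17824\right)} = \sqrt{-592 - 2874} = \sqrt{-3466} = i \sqrt{3466}$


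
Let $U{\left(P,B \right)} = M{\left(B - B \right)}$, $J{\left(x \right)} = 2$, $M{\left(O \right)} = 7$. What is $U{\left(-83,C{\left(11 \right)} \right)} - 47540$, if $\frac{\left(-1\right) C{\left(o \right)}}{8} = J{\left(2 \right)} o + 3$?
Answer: $-47533$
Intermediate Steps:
$C{\left(o \right)} = -24 - 16 o$ ($C{\left(o \right)} = - 8 \left(2 o + 3\right) = - 8 \left(3 + 2 o\right) = -24 - 16 o$)
$U{\left(P,B \right)} = 7$
$U{\left(-83,C{\left(11 \right)} \right)} - 47540 = 7 - 47540 = -47533$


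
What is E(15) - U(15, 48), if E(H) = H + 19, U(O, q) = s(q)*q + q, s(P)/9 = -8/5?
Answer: 3386/5 ≈ 677.20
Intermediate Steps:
s(P) = -72/5 (s(P) = 9*(-8/5) = -72/5)
U(O, q) = -67*q/5 (U(O, q) = -72*q/5 + q = -67*q/5)
E(H) = 19 + H
E(15) - U(15, 48) = (19 + 15) - (-67)*48/5 = 34 - 1*(-3216/5) = 34 + 3216/5 = 3386/5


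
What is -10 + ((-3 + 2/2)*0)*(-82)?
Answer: -10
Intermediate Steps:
-10 + ((-3 + 2/2)*0)*(-82) = -10 + ((-3 + 2*(½))*0)*(-82) = -10 + ((-3 + 1)*0)*(-82) = -10 - 2*0*(-82) = -10 + 0*(-82) = -10 + 0 = -10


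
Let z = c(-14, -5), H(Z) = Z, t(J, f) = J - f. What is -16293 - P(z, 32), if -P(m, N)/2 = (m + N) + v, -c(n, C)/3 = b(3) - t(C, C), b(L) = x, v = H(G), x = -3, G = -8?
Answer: -16227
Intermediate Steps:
v = -8
b(L) = -3
c(n, C) = 9 (c(n, C) = -3*(-3 - (C - C)) = -3*(-3 - 1*0) = -3*(-3 + 0) = -3*(-3) = 9)
z = 9
P(m, N) = 16 - 2*N - 2*m (P(m, N) = -2*((m + N) - 8) = -2*((N + m) - 8) = -2*(-8 + N + m) = 16 - 2*N - 2*m)
-16293 - P(z, 32) = -16293 - (16 - 2*32 - 2*9) = -16293 - (16 - 64 - 18) = -16293 - 1*(-66) = -16293 + 66 = -16227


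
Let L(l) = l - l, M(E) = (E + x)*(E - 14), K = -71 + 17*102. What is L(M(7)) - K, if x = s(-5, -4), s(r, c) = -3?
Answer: -1663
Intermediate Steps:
x = -3
K = 1663 (K = -71 + 1734 = 1663)
M(E) = (-14 + E)*(-3 + E) (M(E) = (E - 3)*(E - 14) = (-3 + E)*(-14 + E) = (-14 + E)*(-3 + E))
L(l) = 0
L(M(7)) - K = 0 - 1*1663 = 0 - 1663 = -1663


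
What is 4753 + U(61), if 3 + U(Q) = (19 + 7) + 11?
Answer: 4787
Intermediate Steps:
U(Q) = 34 (U(Q) = -3 + ((19 + 7) + 11) = -3 + (26 + 11) = -3 + 37 = 34)
4753 + U(61) = 4753 + 34 = 4787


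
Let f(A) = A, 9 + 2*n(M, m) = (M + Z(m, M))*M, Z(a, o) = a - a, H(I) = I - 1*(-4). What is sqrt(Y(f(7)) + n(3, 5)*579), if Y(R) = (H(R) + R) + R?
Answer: 5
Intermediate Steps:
H(I) = 4 + I (H(I) = I + 4 = 4 + I)
Z(a, o) = 0
n(M, m) = -9/2 + M**2/2 (n(M, m) = -9/2 + ((M + 0)*M)/2 = -9/2 + (M*M)/2 = -9/2 + M**2/2)
Y(R) = 4 + 3*R (Y(R) = ((4 + R) + R) + R = (4 + 2*R) + R = 4 + 3*R)
sqrt(Y(f(7)) + n(3, 5)*579) = sqrt((4 + 3*7) + (-9/2 + (1/2)*3**2)*579) = sqrt((4 + 21) + (-9/2 + (1/2)*9)*579) = sqrt(25 + (-9/2 + 9/2)*579) = sqrt(25 + 0*579) = sqrt(25 + 0) = sqrt(25) = 5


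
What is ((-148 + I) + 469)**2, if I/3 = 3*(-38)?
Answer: 441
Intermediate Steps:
I = -342 (I = 3*(3*(-38)) = 3*(-114) = -342)
((-148 + I) + 469)**2 = ((-148 - 342) + 469)**2 = (-490 + 469)**2 = (-21)**2 = 441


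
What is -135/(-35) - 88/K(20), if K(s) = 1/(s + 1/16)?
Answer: -24663/14 ≈ -1761.6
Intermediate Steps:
K(s) = 1/(1/16 + s) (K(s) = 1/(s + 1/16) = 1/(1/16 + s))
-135/(-35) - 88/K(20) = -135/(-35) - 88/(16/(1 + 16*20)) = -135*(-1/35) - 88/(16/(1 + 320)) = 27/7 - 88/(16/321) = 27/7 - 88/(16*(1/321)) = 27/7 - 88/16/321 = 27/7 - 88*321/16 = 27/7 - 3531/2 = -24663/14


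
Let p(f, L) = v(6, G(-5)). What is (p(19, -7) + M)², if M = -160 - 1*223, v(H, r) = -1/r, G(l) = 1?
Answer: 147456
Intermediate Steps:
p(f, L) = -1 (p(f, L) = -1/1 = -1*1 = -1)
M = -383 (M = -160 - 223 = -383)
(p(19, -7) + M)² = (-1 - 383)² = (-384)² = 147456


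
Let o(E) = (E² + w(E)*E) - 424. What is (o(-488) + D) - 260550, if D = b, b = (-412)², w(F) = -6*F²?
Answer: 697432546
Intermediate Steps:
b = 169744
D = 169744
o(E) = -424 + E² - 6*E³ (o(E) = (E² + (-6*E²)*E) - 424 = (E² - 6*E³) - 424 = -424 + E² - 6*E³)
(o(-488) + D) - 260550 = ((-424 + (-488)² - 6*(-488)³) + 169744) - 260550 = ((-424 + 238144 - 6*(-116214272)) + 169744) - 260550 = ((-424 + 238144 + 697285632) + 169744) - 260550 = (697523352 + 169744) - 260550 = 697693096 - 260550 = 697432546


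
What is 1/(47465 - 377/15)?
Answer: 15/711598 ≈ 2.1079e-5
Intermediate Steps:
1/(47465 - 377/15) = 1/(711598/15) = 15/711598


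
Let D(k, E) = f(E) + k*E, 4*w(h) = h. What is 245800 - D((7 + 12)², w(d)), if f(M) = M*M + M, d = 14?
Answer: 978083/4 ≈ 2.4452e+5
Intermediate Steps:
w(h) = h/4
f(M) = M + M² (f(M) = M² + M = M + M²)
D(k, E) = E*k + E*(1 + E) (D(k, E) = E*(1 + E) + k*E = E*(1 + E) + E*k = E*k + E*(1 + E))
245800 - D((7 + 12)², w(d)) = 245800 - (¼)*14*(1 + (¼)*14 + (7 + 12)²) = 245800 - 7*(1 + 7/2 + 19²)/2 = 245800 - 7*(1 + 7/2 + 361)/2 = 245800 - 7*731/(2*2) = 245800 - 1*5117/4 = 245800 - 5117/4 = 978083/4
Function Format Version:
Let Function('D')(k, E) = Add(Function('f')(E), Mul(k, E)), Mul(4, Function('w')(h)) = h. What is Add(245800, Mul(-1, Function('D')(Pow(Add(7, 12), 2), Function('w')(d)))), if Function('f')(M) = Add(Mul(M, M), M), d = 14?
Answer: Rational(978083, 4) ≈ 2.4452e+5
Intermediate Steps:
Function('w')(h) = Mul(Rational(1, 4), h)
Function('f')(M) = Add(M, Pow(M, 2)) (Function('f')(M) = Add(Pow(M, 2), M) = Add(M, Pow(M, 2)))
Function('D')(k, E) = Add(Mul(E, k), Mul(E, Add(1, E))) (Function('D')(k, E) = Add(Mul(E, Add(1, E)), Mul(k, E)) = Add(Mul(E, Add(1, E)), Mul(E, k)) = Add(Mul(E, k), Mul(E, Add(1, E))))
Add(245800, Mul(-1, Function('D')(Pow(Add(7, 12), 2), Function('w')(d)))) = Add(245800, Mul(-1, Mul(Mul(Rational(1, 4), 14), Add(1, Mul(Rational(1, 4), 14), Pow(Add(7, 12), 2))))) = Add(245800, Mul(-1, Mul(Rational(7, 2), Add(1, Rational(7, 2), Pow(19, 2))))) = Add(245800, Mul(-1, Mul(Rational(7, 2), Add(1, Rational(7, 2), 361)))) = Add(245800, Mul(-1, Mul(Rational(7, 2), Rational(731, 2)))) = Add(245800, Mul(-1, Rational(5117, 4))) = Add(245800, Rational(-5117, 4)) = Rational(978083, 4)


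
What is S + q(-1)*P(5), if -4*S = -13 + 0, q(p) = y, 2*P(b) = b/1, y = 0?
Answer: 13/4 ≈ 3.2500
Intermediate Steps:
P(b) = b/2 (P(b) = (b/1)/2 = (b*1)/2 = b/2)
q(p) = 0
S = 13/4 (S = -(-13 + 0)/4 = -¼*(-13) = 13/4 ≈ 3.2500)
S + q(-1)*P(5) = 13/4 + 0*((½)*5) = 13/4 + 0*(5/2) = 13/4 + 0 = 13/4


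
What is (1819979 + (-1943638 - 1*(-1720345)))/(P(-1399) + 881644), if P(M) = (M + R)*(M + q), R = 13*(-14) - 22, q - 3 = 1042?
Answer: 798343/724553 ≈ 1.1018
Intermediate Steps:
q = 1045 (q = 3 + 1042 = 1045)
R = -204 (R = -182 - 22 = -204)
P(M) = (-204 + M)*(1045 + M) (P(M) = (M - 204)*(M + 1045) = (-204 + M)*(1045 + M))
(1819979 + (-1943638 - 1*(-1720345)))/(P(-1399) + 881644) = (1819979 + (-1943638 - 1*(-1720345)))/((-213180 + (-1399)**2 + 841*(-1399)) + 881644) = (1819979 + (-1943638 + 1720345))/((-213180 + 1957201 - 1176559) + 881644) = (1819979 - 223293)/(567462 + 881644) = 1596686/1449106 = 1596686*(1/1449106) = 798343/724553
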